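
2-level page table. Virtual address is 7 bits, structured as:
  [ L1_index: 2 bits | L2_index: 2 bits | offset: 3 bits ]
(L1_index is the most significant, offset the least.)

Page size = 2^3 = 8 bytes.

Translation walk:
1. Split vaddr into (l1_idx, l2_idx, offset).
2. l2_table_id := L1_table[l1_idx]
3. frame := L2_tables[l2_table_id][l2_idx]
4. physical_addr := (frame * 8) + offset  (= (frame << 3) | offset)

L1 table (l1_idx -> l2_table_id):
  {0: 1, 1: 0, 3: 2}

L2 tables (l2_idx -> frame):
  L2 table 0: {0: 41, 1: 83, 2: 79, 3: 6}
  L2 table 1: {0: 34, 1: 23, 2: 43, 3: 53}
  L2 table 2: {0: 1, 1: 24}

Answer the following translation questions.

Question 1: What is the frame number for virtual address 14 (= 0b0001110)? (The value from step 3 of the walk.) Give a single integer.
Answer: 23

Derivation:
vaddr = 14: l1_idx=0, l2_idx=1
L1[0] = 1; L2[1][1] = 23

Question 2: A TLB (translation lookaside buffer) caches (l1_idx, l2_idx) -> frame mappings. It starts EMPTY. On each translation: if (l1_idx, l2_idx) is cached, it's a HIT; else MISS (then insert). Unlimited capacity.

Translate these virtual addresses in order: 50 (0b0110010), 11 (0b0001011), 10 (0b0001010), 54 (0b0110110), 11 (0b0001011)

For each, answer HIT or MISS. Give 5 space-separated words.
vaddr=50: (1,2) not in TLB -> MISS, insert
vaddr=11: (0,1) not in TLB -> MISS, insert
vaddr=10: (0,1) in TLB -> HIT
vaddr=54: (1,2) in TLB -> HIT
vaddr=11: (0,1) in TLB -> HIT

Answer: MISS MISS HIT HIT HIT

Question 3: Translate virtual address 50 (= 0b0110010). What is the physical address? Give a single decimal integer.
vaddr = 50 = 0b0110010
Split: l1_idx=1, l2_idx=2, offset=2
L1[1] = 0
L2[0][2] = 79
paddr = 79 * 8 + 2 = 634

Answer: 634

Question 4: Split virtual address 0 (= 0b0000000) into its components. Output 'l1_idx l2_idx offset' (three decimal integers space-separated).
vaddr = 0 = 0b0000000
  top 2 bits -> l1_idx = 0
  next 2 bits -> l2_idx = 0
  bottom 3 bits -> offset = 0

Answer: 0 0 0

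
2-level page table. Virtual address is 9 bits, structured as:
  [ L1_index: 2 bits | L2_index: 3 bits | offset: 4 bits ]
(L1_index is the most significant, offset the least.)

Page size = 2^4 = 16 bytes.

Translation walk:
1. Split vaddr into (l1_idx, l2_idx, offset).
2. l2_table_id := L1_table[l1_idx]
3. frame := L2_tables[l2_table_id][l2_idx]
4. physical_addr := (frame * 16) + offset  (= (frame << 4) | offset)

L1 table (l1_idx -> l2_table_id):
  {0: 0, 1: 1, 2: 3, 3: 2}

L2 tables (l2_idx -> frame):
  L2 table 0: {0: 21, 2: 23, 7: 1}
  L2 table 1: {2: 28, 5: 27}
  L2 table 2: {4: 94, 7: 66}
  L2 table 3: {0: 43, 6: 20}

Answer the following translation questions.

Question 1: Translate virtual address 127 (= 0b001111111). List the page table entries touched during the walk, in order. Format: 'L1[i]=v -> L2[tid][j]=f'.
vaddr = 127 = 0b001111111
Split: l1_idx=0, l2_idx=7, offset=15

Answer: L1[0]=0 -> L2[0][7]=1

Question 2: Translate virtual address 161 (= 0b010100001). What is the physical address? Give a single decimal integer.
vaddr = 161 = 0b010100001
Split: l1_idx=1, l2_idx=2, offset=1
L1[1] = 1
L2[1][2] = 28
paddr = 28 * 16 + 1 = 449

Answer: 449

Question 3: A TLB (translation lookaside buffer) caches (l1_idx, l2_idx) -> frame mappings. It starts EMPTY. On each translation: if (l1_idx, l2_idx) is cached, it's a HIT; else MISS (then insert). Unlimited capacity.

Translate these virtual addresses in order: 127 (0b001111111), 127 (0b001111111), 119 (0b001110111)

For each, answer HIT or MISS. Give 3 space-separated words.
Answer: MISS HIT HIT

Derivation:
vaddr=127: (0,7) not in TLB -> MISS, insert
vaddr=127: (0,7) in TLB -> HIT
vaddr=119: (0,7) in TLB -> HIT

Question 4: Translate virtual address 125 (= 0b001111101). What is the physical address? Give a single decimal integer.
vaddr = 125 = 0b001111101
Split: l1_idx=0, l2_idx=7, offset=13
L1[0] = 0
L2[0][7] = 1
paddr = 1 * 16 + 13 = 29

Answer: 29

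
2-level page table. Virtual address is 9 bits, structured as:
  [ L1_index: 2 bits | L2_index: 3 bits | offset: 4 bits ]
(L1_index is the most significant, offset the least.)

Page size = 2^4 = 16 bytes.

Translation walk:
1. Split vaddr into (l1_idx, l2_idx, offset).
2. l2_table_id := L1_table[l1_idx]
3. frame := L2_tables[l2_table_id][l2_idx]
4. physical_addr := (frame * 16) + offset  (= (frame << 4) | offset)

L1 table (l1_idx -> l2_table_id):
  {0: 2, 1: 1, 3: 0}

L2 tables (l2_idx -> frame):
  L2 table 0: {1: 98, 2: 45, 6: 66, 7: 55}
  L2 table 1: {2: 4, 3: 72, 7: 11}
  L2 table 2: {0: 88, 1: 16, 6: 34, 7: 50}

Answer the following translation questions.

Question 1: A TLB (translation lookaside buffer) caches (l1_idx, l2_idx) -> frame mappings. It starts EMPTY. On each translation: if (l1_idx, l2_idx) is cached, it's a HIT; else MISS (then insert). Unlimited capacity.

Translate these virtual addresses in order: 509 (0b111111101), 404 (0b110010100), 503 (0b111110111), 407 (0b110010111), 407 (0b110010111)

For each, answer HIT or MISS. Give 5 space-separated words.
Answer: MISS MISS HIT HIT HIT

Derivation:
vaddr=509: (3,7) not in TLB -> MISS, insert
vaddr=404: (3,1) not in TLB -> MISS, insert
vaddr=503: (3,7) in TLB -> HIT
vaddr=407: (3,1) in TLB -> HIT
vaddr=407: (3,1) in TLB -> HIT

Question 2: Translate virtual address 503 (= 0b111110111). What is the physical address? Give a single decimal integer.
Answer: 887

Derivation:
vaddr = 503 = 0b111110111
Split: l1_idx=3, l2_idx=7, offset=7
L1[3] = 0
L2[0][7] = 55
paddr = 55 * 16 + 7 = 887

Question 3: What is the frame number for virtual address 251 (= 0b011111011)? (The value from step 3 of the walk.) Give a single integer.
Answer: 11

Derivation:
vaddr = 251: l1_idx=1, l2_idx=7
L1[1] = 1; L2[1][7] = 11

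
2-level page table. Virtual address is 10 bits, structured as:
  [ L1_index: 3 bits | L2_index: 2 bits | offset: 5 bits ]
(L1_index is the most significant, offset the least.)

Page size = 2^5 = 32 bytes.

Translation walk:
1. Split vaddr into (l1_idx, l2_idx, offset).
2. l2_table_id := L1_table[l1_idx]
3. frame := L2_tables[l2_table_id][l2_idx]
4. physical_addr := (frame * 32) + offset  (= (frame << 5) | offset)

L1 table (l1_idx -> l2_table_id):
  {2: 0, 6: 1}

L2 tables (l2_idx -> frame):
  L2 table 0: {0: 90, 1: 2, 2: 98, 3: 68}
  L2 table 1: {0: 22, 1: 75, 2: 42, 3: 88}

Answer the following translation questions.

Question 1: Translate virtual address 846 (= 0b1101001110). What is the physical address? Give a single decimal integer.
Answer: 1358

Derivation:
vaddr = 846 = 0b1101001110
Split: l1_idx=6, l2_idx=2, offset=14
L1[6] = 1
L2[1][2] = 42
paddr = 42 * 32 + 14 = 1358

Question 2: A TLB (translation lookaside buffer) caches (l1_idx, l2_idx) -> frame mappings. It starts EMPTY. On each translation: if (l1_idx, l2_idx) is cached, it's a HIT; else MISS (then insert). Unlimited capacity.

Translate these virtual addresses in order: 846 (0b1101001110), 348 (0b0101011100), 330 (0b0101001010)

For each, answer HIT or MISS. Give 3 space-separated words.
Answer: MISS MISS HIT

Derivation:
vaddr=846: (6,2) not in TLB -> MISS, insert
vaddr=348: (2,2) not in TLB -> MISS, insert
vaddr=330: (2,2) in TLB -> HIT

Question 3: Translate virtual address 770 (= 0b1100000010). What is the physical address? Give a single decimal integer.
Answer: 706

Derivation:
vaddr = 770 = 0b1100000010
Split: l1_idx=6, l2_idx=0, offset=2
L1[6] = 1
L2[1][0] = 22
paddr = 22 * 32 + 2 = 706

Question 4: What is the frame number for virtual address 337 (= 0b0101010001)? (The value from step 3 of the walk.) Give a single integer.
Answer: 98

Derivation:
vaddr = 337: l1_idx=2, l2_idx=2
L1[2] = 0; L2[0][2] = 98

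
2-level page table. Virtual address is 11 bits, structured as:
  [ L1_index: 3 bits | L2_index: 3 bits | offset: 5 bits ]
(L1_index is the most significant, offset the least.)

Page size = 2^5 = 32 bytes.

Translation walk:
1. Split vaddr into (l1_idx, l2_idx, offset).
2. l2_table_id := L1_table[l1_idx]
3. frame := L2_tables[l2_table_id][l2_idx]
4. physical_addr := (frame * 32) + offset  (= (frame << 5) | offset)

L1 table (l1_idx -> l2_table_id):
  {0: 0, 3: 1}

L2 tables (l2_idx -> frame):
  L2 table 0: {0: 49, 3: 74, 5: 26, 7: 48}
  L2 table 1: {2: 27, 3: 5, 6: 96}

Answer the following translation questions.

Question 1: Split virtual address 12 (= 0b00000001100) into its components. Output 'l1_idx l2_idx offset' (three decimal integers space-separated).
vaddr = 12 = 0b00000001100
  top 3 bits -> l1_idx = 0
  next 3 bits -> l2_idx = 0
  bottom 5 bits -> offset = 12

Answer: 0 0 12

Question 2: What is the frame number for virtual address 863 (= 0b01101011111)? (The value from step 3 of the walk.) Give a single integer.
vaddr = 863: l1_idx=3, l2_idx=2
L1[3] = 1; L2[1][2] = 27

Answer: 27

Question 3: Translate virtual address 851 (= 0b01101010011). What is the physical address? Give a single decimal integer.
Answer: 883

Derivation:
vaddr = 851 = 0b01101010011
Split: l1_idx=3, l2_idx=2, offset=19
L1[3] = 1
L2[1][2] = 27
paddr = 27 * 32 + 19 = 883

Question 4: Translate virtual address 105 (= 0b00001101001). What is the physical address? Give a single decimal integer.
vaddr = 105 = 0b00001101001
Split: l1_idx=0, l2_idx=3, offset=9
L1[0] = 0
L2[0][3] = 74
paddr = 74 * 32 + 9 = 2377

Answer: 2377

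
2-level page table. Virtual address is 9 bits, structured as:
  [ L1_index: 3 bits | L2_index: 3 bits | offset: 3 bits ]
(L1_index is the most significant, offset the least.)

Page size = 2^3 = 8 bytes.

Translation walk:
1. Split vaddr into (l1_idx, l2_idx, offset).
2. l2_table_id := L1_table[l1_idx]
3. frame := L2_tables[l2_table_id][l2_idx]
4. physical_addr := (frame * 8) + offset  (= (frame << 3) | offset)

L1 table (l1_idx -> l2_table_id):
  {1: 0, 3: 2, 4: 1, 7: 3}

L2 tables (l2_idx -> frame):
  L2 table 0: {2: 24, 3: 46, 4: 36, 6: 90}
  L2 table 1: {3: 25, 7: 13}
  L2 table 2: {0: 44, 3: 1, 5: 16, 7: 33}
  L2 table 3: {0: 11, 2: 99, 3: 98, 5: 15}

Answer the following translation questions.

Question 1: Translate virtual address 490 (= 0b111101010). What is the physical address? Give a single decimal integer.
vaddr = 490 = 0b111101010
Split: l1_idx=7, l2_idx=5, offset=2
L1[7] = 3
L2[3][5] = 15
paddr = 15 * 8 + 2 = 122

Answer: 122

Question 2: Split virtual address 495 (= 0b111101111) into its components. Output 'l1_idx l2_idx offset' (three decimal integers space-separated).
vaddr = 495 = 0b111101111
  top 3 bits -> l1_idx = 7
  next 3 bits -> l2_idx = 5
  bottom 3 bits -> offset = 7

Answer: 7 5 7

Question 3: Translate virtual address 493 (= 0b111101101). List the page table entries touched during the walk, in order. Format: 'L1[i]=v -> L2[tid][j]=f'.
Answer: L1[7]=3 -> L2[3][5]=15

Derivation:
vaddr = 493 = 0b111101101
Split: l1_idx=7, l2_idx=5, offset=5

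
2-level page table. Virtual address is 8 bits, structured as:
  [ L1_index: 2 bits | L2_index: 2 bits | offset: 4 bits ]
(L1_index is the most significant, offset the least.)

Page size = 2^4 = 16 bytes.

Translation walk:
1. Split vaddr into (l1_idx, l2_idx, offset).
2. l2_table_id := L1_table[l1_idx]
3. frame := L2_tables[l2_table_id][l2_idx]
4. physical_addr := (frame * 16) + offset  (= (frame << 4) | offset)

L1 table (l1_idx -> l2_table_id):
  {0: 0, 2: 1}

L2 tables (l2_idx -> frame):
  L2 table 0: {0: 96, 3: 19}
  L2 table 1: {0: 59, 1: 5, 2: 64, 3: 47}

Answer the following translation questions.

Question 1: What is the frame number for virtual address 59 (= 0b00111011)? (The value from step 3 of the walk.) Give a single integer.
Answer: 19

Derivation:
vaddr = 59: l1_idx=0, l2_idx=3
L1[0] = 0; L2[0][3] = 19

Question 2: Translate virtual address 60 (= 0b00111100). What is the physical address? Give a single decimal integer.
Answer: 316

Derivation:
vaddr = 60 = 0b00111100
Split: l1_idx=0, l2_idx=3, offset=12
L1[0] = 0
L2[0][3] = 19
paddr = 19 * 16 + 12 = 316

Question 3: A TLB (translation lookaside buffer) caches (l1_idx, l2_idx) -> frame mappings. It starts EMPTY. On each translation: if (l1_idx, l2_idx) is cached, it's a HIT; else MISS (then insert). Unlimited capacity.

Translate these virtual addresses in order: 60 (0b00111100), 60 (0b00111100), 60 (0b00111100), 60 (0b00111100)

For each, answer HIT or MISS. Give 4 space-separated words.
vaddr=60: (0,3) not in TLB -> MISS, insert
vaddr=60: (0,3) in TLB -> HIT
vaddr=60: (0,3) in TLB -> HIT
vaddr=60: (0,3) in TLB -> HIT

Answer: MISS HIT HIT HIT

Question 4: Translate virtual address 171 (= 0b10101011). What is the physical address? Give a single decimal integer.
vaddr = 171 = 0b10101011
Split: l1_idx=2, l2_idx=2, offset=11
L1[2] = 1
L2[1][2] = 64
paddr = 64 * 16 + 11 = 1035

Answer: 1035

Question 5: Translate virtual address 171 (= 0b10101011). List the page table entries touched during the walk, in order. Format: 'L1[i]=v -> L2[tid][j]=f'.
Answer: L1[2]=1 -> L2[1][2]=64

Derivation:
vaddr = 171 = 0b10101011
Split: l1_idx=2, l2_idx=2, offset=11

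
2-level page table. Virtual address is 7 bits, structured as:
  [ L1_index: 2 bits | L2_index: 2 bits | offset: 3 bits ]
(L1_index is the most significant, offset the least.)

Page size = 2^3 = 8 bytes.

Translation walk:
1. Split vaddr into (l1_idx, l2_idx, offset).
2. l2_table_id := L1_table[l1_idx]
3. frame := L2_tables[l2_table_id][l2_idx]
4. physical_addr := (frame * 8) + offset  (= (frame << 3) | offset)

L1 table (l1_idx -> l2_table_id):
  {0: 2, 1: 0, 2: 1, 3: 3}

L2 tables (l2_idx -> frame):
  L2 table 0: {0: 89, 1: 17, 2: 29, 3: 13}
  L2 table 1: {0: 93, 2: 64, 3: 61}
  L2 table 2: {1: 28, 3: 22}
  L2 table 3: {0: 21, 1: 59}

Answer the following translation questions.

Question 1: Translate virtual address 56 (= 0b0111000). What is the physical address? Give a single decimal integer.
vaddr = 56 = 0b0111000
Split: l1_idx=1, l2_idx=3, offset=0
L1[1] = 0
L2[0][3] = 13
paddr = 13 * 8 + 0 = 104

Answer: 104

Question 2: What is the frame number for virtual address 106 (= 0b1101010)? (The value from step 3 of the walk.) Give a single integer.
vaddr = 106: l1_idx=3, l2_idx=1
L1[3] = 3; L2[3][1] = 59

Answer: 59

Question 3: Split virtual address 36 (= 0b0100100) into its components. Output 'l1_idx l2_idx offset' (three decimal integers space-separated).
vaddr = 36 = 0b0100100
  top 2 bits -> l1_idx = 1
  next 2 bits -> l2_idx = 0
  bottom 3 bits -> offset = 4

Answer: 1 0 4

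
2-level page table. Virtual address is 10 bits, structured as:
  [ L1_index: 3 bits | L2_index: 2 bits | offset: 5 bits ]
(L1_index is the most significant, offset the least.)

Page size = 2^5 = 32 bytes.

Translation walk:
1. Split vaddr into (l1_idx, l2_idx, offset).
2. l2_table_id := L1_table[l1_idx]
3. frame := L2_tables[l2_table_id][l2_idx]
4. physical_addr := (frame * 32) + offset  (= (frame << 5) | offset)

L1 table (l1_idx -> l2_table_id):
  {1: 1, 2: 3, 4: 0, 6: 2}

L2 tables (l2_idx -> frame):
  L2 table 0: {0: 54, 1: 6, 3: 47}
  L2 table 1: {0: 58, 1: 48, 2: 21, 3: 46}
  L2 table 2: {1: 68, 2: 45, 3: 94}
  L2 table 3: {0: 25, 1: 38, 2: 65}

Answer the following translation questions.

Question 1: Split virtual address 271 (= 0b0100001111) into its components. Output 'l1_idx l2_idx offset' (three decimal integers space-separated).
Answer: 2 0 15

Derivation:
vaddr = 271 = 0b0100001111
  top 3 bits -> l1_idx = 2
  next 2 bits -> l2_idx = 0
  bottom 5 bits -> offset = 15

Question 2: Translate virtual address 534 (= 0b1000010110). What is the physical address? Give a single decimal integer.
vaddr = 534 = 0b1000010110
Split: l1_idx=4, l2_idx=0, offset=22
L1[4] = 0
L2[0][0] = 54
paddr = 54 * 32 + 22 = 1750

Answer: 1750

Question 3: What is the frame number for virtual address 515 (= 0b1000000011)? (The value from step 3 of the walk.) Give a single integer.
Answer: 54

Derivation:
vaddr = 515: l1_idx=4, l2_idx=0
L1[4] = 0; L2[0][0] = 54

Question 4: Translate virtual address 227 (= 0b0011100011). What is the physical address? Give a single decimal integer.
vaddr = 227 = 0b0011100011
Split: l1_idx=1, l2_idx=3, offset=3
L1[1] = 1
L2[1][3] = 46
paddr = 46 * 32 + 3 = 1475

Answer: 1475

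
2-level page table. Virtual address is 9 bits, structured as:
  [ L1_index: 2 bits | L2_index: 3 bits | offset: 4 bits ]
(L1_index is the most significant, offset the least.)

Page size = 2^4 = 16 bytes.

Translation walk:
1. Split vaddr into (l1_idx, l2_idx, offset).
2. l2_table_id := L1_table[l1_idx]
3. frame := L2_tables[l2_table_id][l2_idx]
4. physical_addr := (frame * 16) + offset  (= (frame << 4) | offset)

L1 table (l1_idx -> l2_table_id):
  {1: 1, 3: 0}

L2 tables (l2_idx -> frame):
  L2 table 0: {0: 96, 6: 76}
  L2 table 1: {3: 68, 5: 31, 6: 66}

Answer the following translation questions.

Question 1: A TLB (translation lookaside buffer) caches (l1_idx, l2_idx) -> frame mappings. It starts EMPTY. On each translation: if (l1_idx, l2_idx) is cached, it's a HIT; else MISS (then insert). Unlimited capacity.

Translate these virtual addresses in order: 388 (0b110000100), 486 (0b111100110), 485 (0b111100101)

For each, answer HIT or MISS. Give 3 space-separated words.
vaddr=388: (3,0) not in TLB -> MISS, insert
vaddr=486: (3,6) not in TLB -> MISS, insert
vaddr=485: (3,6) in TLB -> HIT

Answer: MISS MISS HIT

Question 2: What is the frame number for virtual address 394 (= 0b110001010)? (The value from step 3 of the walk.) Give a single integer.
vaddr = 394: l1_idx=3, l2_idx=0
L1[3] = 0; L2[0][0] = 96

Answer: 96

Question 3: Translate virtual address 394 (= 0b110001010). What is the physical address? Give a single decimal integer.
vaddr = 394 = 0b110001010
Split: l1_idx=3, l2_idx=0, offset=10
L1[3] = 0
L2[0][0] = 96
paddr = 96 * 16 + 10 = 1546

Answer: 1546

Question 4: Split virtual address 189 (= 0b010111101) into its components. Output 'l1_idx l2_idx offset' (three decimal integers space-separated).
Answer: 1 3 13

Derivation:
vaddr = 189 = 0b010111101
  top 2 bits -> l1_idx = 1
  next 3 bits -> l2_idx = 3
  bottom 4 bits -> offset = 13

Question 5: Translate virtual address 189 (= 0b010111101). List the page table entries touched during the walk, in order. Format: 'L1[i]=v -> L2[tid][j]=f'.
Answer: L1[1]=1 -> L2[1][3]=68

Derivation:
vaddr = 189 = 0b010111101
Split: l1_idx=1, l2_idx=3, offset=13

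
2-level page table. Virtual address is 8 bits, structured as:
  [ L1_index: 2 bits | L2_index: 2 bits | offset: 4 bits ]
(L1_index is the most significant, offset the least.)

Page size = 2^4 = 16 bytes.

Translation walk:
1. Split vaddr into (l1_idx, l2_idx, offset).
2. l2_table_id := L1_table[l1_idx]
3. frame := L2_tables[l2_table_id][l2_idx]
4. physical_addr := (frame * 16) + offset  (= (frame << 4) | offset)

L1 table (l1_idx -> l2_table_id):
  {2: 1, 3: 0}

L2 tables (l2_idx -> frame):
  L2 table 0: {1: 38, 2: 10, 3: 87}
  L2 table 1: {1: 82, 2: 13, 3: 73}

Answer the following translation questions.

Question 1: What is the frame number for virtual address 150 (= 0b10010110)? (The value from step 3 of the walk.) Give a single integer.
Answer: 82

Derivation:
vaddr = 150: l1_idx=2, l2_idx=1
L1[2] = 1; L2[1][1] = 82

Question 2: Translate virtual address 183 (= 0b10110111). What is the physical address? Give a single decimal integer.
vaddr = 183 = 0b10110111
Split: l1_idx=2, l2_idx=3, offset=7
L1[2] = 1
L2[1][3] = 73
paddr = 73 * 16 + 7 = 1175

Answer: 1175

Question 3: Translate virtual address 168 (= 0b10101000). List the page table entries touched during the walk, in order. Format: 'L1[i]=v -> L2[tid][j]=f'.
vaddr = 168 = 0b10101000
Split: l1_idx=2, l2_idx=2, offset=8

Answer: L1[2]=1 -> L2[1][2]=13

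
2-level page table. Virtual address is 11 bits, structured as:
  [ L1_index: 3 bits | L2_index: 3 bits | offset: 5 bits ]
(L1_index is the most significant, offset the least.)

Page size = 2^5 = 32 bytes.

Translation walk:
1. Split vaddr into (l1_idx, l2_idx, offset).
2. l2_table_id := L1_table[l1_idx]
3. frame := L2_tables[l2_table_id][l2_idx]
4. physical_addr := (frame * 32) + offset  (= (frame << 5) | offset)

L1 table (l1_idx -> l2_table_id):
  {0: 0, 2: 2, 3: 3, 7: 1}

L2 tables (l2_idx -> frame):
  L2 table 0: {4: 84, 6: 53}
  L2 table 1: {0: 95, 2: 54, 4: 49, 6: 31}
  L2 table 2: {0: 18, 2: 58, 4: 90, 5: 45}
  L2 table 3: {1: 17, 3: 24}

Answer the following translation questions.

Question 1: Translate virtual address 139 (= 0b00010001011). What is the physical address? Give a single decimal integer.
vaddr = 139 = 0b00010001011
Split: l1_idx=0, l2_idx=4, offset=11
L1[0] = 0
L2[0][4] = 84
paddr = 84 * 32 + 11 = 2699

Answer: 2699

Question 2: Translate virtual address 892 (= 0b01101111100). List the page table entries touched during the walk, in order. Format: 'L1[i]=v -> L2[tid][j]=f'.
vaddr = 892 = 0b01101111100
Split: l1_idx=3, l2_idx=3, offset=28

Answer: L1[3]=3 -> L2[3][3]=24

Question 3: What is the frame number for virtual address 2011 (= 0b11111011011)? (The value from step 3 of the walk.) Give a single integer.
vaddr = 2011: l1_idx=7, l2_idx=6
L1[7] = 1; L2[1][6] = 31

Answer: 31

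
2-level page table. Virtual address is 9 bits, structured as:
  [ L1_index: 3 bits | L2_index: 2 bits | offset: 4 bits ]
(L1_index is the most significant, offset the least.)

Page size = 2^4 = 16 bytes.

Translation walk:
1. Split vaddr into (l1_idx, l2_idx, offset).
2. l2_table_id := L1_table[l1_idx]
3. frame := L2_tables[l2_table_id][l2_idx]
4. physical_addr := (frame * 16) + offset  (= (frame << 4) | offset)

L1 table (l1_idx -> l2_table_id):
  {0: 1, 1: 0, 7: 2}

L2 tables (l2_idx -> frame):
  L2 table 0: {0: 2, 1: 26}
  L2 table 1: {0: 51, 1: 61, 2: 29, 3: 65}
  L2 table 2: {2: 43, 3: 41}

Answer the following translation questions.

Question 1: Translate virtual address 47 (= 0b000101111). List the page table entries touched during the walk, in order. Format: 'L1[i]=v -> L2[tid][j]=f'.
vaddr = 47 = 0b000101111
Split: l1_idx=0, l2_idx=2, offset=15

Answer: L1[0]=1 -> L2[1][2]=29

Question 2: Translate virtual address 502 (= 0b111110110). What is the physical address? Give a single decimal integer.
Answer: 662

Derivation:
vaddr = 502 = 0b111110110
Split: l1_idx=7, l2_idx=3, offset=6
L1[7] = 2
L2[2][3] = 41
paddr = 41 * 16 + 6 = 662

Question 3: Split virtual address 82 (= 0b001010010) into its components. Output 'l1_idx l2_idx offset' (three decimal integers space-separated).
Answer: 1 1 2

Derivation:
vaddr = 82 = 0b001010010
  top 3 bits -> l1_idx = 1
  next 2 bits -> l2_idx = 1
  bottom 4 bits -> offset = 2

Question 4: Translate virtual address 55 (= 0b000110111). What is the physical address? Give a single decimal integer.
Answer: 1047

Derivation:
vaddr = 55 = 0b000110111
Split: l1_idx=0, l2_idx=3, offset=7
L1[0] = 1
L2[1][3] = 65
paddr = 65 * 16 + 7 = 1047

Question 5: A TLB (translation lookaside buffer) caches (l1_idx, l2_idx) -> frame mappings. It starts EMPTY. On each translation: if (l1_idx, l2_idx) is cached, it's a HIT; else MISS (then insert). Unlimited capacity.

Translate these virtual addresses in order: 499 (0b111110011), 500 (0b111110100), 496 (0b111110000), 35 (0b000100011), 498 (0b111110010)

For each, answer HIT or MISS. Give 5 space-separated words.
vaddr=499: (7,3) not in TLB -> MISS, insert
vaddr=500: (7,3) in TLB -> HIT
vaddr=496: (7,3) in TLB -> HIT
vaddr=35: (0,2) not in TLB -> MISS, insert
vaddr=498: (7,3) in TLB -> HIT

Answer: MISS HIT HIT MISS HIT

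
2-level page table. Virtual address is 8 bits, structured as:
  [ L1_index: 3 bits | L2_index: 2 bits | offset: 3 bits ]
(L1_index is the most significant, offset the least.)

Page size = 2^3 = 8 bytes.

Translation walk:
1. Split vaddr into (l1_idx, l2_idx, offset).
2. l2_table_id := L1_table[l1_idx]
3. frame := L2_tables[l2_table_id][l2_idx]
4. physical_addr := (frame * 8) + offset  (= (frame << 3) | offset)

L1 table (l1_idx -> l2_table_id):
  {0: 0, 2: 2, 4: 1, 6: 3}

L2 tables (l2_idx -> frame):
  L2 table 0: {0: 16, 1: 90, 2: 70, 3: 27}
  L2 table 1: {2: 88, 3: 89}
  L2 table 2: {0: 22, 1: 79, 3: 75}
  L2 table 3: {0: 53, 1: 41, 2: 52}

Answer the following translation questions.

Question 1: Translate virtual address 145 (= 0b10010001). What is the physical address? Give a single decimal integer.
vaddr = 145 = 0b10010001
Split: l1_idx=4, l2_idx=2, offset=1
L1[4] = 1
L2[1][2] = 88
paddr = 88 * 8 + 1 = 705

Answer: 705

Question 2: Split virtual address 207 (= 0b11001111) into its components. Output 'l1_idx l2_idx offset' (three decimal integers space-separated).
vaddr = 207 = 0b11001111
  top 3 bits -> l1_idx = 6
  next 2 bits -> l2_idx = 1
  bottom 3 bits -> offset = 7

Answer: 6 1 7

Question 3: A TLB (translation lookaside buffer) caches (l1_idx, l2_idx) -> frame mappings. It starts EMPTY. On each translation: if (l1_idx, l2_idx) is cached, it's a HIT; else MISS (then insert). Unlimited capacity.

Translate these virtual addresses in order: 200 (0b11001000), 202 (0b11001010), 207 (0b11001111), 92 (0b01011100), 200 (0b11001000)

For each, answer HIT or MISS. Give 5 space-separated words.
vaddr=200: (6,1) not in TLB -> MISS, insert
vaddr=202: (6,1) in TLB -> HIT
vaddr=207: (6,1) in TLB -> HIT
vaddr=92: (2,3) not in TLB -> MISS, insert
vaddr=200: (6,1) in TLB -> HIT

Answer: MISS HIT HIT MISS HIT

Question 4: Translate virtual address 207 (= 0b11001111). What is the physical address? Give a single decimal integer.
vaddr = 207 = 0b11001111
Split: l1_idx=6, l2_idx=1, offset=7
L1[6] = 3
L2[3][1] = 41
paddr = 41 * 8 + 7 = 335

Answer: 335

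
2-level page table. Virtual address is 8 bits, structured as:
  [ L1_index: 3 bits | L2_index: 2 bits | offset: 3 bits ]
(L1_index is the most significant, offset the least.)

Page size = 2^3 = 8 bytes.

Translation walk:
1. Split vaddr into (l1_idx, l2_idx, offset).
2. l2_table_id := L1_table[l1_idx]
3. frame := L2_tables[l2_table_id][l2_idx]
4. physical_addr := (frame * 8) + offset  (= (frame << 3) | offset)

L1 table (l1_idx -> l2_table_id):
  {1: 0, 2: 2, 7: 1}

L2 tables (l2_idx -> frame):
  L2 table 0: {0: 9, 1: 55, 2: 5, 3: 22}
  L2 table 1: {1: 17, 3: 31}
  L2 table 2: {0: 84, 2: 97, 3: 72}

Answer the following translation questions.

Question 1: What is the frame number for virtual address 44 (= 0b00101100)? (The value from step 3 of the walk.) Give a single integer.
vaddr = 44: l1_idx=1, l2_idx=1
L1[1] = 0; L2[0][1] = 55

Answer: 55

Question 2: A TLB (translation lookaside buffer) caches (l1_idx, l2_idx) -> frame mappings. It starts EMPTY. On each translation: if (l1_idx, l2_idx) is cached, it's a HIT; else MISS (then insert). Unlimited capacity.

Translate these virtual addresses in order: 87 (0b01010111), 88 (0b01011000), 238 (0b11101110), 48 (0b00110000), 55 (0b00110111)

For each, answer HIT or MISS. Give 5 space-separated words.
Answer: MISS MISS MISS MISS HIT

Derivation:
vaddr=87: (2,2) not in TLB -> MISS, insert
vaddr=88: (2,3) not in TLB -> MISS, insert
vaddr=238: (7,1) not in TLB -> MISS, insert
vaddr=48: (1,2) not in TLB -> MISS, insert
vaddr=55: (1,2) in TLB -> HIT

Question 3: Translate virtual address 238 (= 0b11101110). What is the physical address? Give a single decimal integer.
vaddr = 238 = 0b11101110
Split: l1_idx=7, l2_idx=1, offset=6
L1[7] = 1
L2[1][1] = 17
paddr = 17 * 8 + 6 = 142

Answer: 142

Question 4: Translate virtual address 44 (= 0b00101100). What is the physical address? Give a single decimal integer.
Answer: 444

Derivation:
vaddr = 44 = 0b00101100
Split: l1_idx=1, l2_idx=1, offset=4
L1[1] = 0
L2[0][1] = 55
paddr = 55 * 8 + 4 = 444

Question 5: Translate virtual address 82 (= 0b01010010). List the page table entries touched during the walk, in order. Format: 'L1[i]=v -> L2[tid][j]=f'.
vaddr = 82 = 0b01010010
Split: l1_idx=2, l2_idx=2, offset=2

Answer: L1[2]=2 -> L2[2][2]=97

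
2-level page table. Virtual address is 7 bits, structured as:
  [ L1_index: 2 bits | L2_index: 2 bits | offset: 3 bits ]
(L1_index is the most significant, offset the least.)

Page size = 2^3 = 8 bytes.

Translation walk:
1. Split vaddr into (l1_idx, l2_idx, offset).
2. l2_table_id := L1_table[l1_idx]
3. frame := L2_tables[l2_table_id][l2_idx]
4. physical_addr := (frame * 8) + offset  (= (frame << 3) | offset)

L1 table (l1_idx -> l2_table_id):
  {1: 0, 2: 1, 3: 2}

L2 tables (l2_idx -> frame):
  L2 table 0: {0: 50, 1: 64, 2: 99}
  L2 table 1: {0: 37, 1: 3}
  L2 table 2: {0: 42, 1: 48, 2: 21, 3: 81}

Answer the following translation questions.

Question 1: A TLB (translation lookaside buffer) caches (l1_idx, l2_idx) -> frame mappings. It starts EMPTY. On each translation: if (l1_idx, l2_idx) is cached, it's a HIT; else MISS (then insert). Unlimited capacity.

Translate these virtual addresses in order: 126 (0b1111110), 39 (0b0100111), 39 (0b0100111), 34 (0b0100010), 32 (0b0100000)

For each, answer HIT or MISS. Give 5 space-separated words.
vaddr=126: (3,3) not in TLB -> MISS, insert
vaddr=39: (1,0) not in TLB -> MISS, insert
vaddr=39: (1,0) in TLB -> HIT
vaddr=34: (1,0) in TLB -> HIT
vaddr=32: (1,0) in TLB -> HIT

Answer: MISS MISS HIT HIT HIT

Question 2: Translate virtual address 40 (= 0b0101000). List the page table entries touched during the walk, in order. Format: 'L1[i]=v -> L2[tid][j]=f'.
Answer: L1[1]=0 -> L2[0][1]=64

Derivation:
vaddr = 40 = 0b0101000
Split: l1_idx=1, l2_idx=1, offset=0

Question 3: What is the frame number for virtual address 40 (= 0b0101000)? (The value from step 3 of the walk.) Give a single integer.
vaddr = 40: l1_idx=1, l2_idx=1
L1[1] = 0; L2[0][1] = 64

Answer: 64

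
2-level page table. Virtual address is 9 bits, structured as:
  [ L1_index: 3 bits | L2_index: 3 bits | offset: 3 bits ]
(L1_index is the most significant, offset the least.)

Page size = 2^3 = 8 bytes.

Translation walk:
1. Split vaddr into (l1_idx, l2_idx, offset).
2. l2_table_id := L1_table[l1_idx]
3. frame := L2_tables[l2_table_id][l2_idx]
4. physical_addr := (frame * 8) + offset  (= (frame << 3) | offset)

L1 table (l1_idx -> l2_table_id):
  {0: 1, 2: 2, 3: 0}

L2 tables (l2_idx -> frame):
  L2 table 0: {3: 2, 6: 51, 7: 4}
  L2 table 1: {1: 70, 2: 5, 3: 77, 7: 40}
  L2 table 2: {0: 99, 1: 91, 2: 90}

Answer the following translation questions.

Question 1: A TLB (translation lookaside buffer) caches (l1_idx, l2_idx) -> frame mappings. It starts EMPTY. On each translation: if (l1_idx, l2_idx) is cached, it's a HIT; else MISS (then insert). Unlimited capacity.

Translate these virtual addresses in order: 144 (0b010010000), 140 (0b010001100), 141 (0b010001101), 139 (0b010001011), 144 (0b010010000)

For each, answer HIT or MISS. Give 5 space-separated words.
vaddr=144: (2,2) not in TLB -> MISS, insert
vaddr=140: (2,1) not in TLB -> MISS, insert
vaddr=141: (2,1) in TLB -> HIT
vaddr=139: (2,1) in TLB -> HIT
vaddr=144: (2,2) in TLB -> HIT

Answer: MISS MISS HIT HIT HIT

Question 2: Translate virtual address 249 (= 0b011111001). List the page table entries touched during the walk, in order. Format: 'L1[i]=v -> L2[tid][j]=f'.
vaddr = 249 = 0b011111001
Split: l1_idx=3, l2_idx=7, offset=1

Answer: L1[3]=0 -> L2[0][7]=4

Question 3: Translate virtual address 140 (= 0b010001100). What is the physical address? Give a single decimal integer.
vaddr = 140 = 0b010001100
Split: l1_idx=2, l2_idx=1, offset=4
L1[2] = 2
L2[2][1] = 91
paddr = 91 * 8 + 4 = 732

Answer: 732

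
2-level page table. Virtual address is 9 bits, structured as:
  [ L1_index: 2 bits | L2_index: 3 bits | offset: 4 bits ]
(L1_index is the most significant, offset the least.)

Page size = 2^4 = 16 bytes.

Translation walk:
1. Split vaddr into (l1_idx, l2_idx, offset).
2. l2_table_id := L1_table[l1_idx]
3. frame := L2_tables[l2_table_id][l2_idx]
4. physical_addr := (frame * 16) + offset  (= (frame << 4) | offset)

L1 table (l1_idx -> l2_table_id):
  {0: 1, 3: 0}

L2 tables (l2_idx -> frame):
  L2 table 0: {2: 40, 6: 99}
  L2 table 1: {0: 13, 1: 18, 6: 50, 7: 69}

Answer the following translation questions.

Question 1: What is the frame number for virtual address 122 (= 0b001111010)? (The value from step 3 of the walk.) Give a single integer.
vaddr = 122: l1_idx=0, l2_idx=7
L1[0] = 1; L2[1][7] = 69

Answer: 69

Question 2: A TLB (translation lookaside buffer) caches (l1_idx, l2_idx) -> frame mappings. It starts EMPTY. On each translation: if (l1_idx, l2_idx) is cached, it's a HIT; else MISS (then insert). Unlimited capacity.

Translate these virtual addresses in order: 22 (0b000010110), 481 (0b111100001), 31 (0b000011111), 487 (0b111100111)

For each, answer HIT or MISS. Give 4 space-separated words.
Answer: MISS MISS HIT HIT

Derivation:
vaddr=22: (0,1) not in TLB -> MISS, insert
vaddr=481: (3,6) not in TLB -> MISS, insert
vaddr=31: (0,1) in TLB -> HIT
vaddr=487: (3,6) in TLB -> HIT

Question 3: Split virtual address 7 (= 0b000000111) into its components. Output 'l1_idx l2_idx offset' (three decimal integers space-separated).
vaddr = 7 = 0b000000111
  top 2 bits -> l1_idx = 0
  next 3 bits -> l2_idx = 0
  bottom 4 bits -> offset = 7

Answer: 0 0 7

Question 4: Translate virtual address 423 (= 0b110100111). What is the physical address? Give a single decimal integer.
vaddr = 423 = 0b110100111
Split: l1_idx=3, l2_idx=2, offset=7
L1[3] = 0
L2[0][2] = 40
paddr = 40 * 16 + 7 = 647

Answer: 647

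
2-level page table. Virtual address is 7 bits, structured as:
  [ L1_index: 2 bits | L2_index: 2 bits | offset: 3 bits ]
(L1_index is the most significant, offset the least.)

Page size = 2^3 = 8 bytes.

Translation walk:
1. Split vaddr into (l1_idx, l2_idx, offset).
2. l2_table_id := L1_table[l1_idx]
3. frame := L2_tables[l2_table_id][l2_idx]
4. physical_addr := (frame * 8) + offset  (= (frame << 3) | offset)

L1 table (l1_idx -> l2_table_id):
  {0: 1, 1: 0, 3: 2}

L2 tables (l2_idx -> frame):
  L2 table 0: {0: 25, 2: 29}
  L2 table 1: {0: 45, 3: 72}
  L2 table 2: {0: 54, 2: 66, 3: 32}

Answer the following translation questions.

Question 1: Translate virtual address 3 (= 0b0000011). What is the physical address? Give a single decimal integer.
vaddr = 3 = 0b0000011
Split: l1_idx=0, l2_idx=0, offset=3
L1[0] = 1
L2[1][0] = 45
paddr = 45 * 8 + 3 = 363

Answer: 363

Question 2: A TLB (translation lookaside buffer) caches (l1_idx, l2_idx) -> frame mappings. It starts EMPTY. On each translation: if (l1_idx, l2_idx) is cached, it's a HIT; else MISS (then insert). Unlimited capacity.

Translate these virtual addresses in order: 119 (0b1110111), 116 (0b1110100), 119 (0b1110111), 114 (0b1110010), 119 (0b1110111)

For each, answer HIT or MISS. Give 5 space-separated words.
vaddr=119: (3,2) not in TLB -> MISS, insert
vaddr=116: (3,2) in TLB -> HIT
vaddr=119: (3,2) in TLB -> HIT
vaddr=114: (3,2) in TLB -> HIT
vaddr=119: (3,2) in TLB -> HIT

Answer: MISS HIT HIT HIT HIT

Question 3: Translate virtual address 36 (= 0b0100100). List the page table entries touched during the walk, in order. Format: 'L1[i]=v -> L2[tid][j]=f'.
vaddr = 36 = 0b0100100
Split: l1_idx=1, l2_idx=0, offset=4

Answer: L1[1]=0 -> L2[0][0]=25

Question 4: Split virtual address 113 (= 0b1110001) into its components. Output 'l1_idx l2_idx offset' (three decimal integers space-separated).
vaddr = 113 = 0b1110001
  top 2 bits -> l1_idx = 3
  next 2 bits -> l2_idx = 2
  bottom 3 bits -> offset = 1

Answer: 3 2 1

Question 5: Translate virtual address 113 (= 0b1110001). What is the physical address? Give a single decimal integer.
vaddr = 113 = 0b1110001
Split: l1_idx=3, l2_idx=2, offset=1
L1[3] = 2
L2[2][2] = 66
paddr = 66 * 8 + 1 = 529

Answer: 529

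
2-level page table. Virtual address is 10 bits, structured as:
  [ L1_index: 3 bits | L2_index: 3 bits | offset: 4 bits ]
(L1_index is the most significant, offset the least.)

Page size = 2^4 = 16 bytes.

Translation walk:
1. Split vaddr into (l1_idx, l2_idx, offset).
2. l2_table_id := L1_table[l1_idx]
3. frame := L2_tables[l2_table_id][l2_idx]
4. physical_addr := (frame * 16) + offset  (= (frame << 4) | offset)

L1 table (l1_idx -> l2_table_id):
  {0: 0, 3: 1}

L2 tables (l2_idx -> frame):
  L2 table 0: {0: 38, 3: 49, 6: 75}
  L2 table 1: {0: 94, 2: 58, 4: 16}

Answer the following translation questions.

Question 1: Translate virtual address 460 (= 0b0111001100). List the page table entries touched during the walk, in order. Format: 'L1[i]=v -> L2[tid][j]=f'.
vaddr = 460 = 0b0111001100
Split: l1_idx=3, l2_idx=4, offset=12

Answer: L1[3]=1 -> L2[1][4]=16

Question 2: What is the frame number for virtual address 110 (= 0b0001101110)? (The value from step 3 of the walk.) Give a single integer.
Answer: 75

Derivation:
vaddr = 110: l1_idx=0, l2_idx=6
L1[0] = 0; L2[0][6] = 75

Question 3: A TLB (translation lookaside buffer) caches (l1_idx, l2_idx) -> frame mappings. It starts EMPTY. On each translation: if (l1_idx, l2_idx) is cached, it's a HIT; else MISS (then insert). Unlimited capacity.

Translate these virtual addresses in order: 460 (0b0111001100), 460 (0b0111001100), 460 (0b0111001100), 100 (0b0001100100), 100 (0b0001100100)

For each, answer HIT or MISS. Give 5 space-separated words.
vaddr=460: (3,4) not in TLB -> MISS, insert
vaddr=460: (3,4) in TLB -> HIT
vaddr=460: (3,4) in TLB -> HIT
vaddr=100: (0,6) not in TLB -> MISS, insert
vaddr=100: (0,6) in TLB -> HIT

Answer: MISS HIT HIT MISS HIT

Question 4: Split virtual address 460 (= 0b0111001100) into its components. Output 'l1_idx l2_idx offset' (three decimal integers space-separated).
vaddr = 460 = 0b0111001100
  top 3 bits -> l1_idx = 3
  next 3 bits -> l2_idx = 4
  bottom 4 bits -> offset = 12

Answer: 3 4 12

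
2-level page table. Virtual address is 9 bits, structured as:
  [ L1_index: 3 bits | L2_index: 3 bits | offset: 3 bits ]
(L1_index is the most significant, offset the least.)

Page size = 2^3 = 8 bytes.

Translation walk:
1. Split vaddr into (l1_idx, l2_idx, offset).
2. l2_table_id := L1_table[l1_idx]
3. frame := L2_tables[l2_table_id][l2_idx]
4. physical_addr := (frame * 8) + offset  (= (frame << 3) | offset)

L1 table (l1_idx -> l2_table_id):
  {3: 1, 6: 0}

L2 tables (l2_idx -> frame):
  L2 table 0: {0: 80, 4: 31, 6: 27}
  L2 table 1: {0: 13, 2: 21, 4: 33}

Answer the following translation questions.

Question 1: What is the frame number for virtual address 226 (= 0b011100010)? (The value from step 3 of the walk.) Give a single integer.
Answer: 33

Derivation:
vaddr = 226: l1_idx=3, l2_idx=4
L1[3] = 1; L2[1][4] = 33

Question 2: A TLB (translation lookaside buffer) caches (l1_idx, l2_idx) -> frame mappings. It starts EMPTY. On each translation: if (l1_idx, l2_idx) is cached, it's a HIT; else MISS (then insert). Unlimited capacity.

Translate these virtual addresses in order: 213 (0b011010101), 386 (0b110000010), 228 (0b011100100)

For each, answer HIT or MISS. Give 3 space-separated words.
vaddr=213: (3,2) not in TLB -> MISS, insert
vaddr=386: (6,0) not in TLB -> MISS, insert
vaddr=228: (3,4) not in TLB -> MISS, insert

Answer: MISS MISS MISS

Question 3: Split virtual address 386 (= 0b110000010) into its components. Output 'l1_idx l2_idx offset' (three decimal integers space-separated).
Answer: 6 0 2

Derivation:
vaddr = 386 = 0b110000010
  top 3 bits -> l1_idx = 6
  next 3 bits -> l2_idx = 0
  bottom 3 bits -> offset = 2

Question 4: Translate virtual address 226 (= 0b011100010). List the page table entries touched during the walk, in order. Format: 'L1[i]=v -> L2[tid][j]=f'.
vaddr = 226 = 0b011100010
Split: l1_idx=3, l2_idx=4, offset=2

Answer: L1[3]=1 -> L2[1][4]=33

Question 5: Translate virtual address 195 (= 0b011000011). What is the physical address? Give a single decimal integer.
Answer: 107

Derivation:
vaddr = 195 = 0b011000011
Split: l1_idx=3, l2_idx=0, offset=3
L1[3] = 1
L2[1][0] = 13
paddr = 13 * 8 + 3 = 107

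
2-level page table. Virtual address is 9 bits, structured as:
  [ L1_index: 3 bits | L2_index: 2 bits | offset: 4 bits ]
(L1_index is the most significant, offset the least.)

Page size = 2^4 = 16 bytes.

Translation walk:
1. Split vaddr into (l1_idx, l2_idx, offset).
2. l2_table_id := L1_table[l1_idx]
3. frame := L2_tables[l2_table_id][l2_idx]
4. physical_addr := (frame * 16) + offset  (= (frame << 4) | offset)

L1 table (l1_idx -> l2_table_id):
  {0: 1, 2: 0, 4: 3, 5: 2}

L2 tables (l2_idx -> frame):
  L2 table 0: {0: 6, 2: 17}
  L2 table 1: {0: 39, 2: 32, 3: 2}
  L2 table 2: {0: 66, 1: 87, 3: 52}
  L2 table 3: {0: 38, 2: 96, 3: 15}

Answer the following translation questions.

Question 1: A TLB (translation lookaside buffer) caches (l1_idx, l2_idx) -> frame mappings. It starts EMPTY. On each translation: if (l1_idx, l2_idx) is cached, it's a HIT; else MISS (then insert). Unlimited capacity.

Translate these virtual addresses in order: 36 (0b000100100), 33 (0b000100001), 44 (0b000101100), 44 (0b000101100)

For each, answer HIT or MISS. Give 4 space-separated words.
vaddr=36: (0,2) not in TLB -> MISS, insert
vaddr=33: (0,2) in TLB -> HIT
vaddr=44: (0,2) in TLB -> HIT
vaddr=44: (0,2) in TLB -> HIT

Answer: MISS HIT HIT HIT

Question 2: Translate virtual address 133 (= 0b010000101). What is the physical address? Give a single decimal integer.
vaddr = 133 = 0b010000101
Split: l1_idx=2, l2_idx=0, offset=5
L1[2] = 0
L2[0][0] = 6
paddr = 6 * 16 + 5 = 101

Answer: 101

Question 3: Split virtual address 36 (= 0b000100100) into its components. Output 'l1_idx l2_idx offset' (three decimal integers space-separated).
Answer: 0 2 4

Derivation:
vaddr = 36 = 0b000100100
  top 3 bits -> l1_idx = 0
  next 2 bits -> l2_idx = 2
  bottom 4 bits -> offset = 4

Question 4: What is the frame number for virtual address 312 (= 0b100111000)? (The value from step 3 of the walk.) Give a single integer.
Answer: 15

Derivation:
vaddr = 312: l1_idx=4, l2_idx=3
L1[4] = 3; L2[3][3] = 15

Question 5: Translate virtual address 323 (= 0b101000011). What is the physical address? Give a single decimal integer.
vaddr = 323 = 0b101000011
Split: l1_idx=5, l2_idx=0, offset=3
L1[5] = 2
L2[2][0] = 66
paddr = 66 * 16 + 3 = 1059

Answer: 1059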